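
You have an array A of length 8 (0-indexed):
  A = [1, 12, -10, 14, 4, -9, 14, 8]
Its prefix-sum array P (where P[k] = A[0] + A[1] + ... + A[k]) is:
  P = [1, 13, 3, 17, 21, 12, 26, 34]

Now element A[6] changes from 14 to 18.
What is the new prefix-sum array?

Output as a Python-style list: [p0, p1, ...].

Answer: [1, 13, 3, 17, 21, 12, 30, 38]

Derivation:
Change: A[6] 14 -> 18, delta = 4
P[k] for k < 6: unchanged (A[6] not included)
P[k] for k >= 6: shift by delta = 4
  P[0] = 1 + 0 = 1
  P[1] = 13 + 0 = 13
  P[2] = 3 + 0 = 3
  P[3] = 17 + 0 = 17
  P[4] = 21 + 0 = 21
  P[5] = 12 + 0 = 12
  P[6] = 26 + 4 = 30
  P[7] = 34 + 4 = 38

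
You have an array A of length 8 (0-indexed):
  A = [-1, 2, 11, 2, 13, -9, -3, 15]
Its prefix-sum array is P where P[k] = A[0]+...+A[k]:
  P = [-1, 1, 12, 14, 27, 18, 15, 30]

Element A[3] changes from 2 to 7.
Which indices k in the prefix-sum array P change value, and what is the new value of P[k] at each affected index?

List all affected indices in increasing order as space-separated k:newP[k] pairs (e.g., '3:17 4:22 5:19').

P[k] = A[0] + ... + A[k]
P[k] includes A[3] iff k >= 3
Affected indices: 3, 4, ..., 7; delta = 5
  P[3]: 14 + 5 = 19
  P[4]: 27 + 5 = 32
  P[5]: 18 + 5 = 23
  P[6]: 15 + 5 = 20
  P[7]: 30 + 5 = 35

Answer: 3:19 4:32 5:23 6:20 7:35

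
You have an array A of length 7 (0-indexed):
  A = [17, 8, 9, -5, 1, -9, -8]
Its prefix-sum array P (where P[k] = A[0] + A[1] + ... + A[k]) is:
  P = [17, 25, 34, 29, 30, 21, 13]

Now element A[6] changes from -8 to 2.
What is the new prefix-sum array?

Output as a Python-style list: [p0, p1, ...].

Answer: [17, 25, 34, 29, 30, 21, 23]

Derivation:
Change: A[6] -8 -> 2, delta = 10
P[k] for k < 6: unchanged (A[6] not included)
P[k] for k >= 6: shift by delta = 10
  P[0] = 17 + 0 = 17
  P[1] = 25 + 0 = 25
  P[2] = 34 + 0 = 34
  P[3] = 29 + 0 = 29
  P[4] = 30 + 0 = 30
  P[5] = 21 + 0 = 21
  P[6] = 13 + 10 = 23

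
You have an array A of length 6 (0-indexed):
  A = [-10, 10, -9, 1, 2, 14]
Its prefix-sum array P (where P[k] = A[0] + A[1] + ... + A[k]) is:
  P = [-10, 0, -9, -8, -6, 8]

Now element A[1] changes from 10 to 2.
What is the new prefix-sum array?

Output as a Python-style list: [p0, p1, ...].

Change: A[1] 10 -> 2, delta = -8
P[k] for k < 1: unchanged (A[1] not included)
P[k] for k >= 1: shift by delta = -8
  P[0] = -10 + 0 = -10
  P[1] = 0 + -8 = -8
  P[2] = -9 + -8 = -17
  P[3] = -8 + -8 = -16
  P[4] = -6 + -8 = -14
  P[5] = 8 + -8 = 0

Answer: [-10, -8, -17, -16, -14, 0]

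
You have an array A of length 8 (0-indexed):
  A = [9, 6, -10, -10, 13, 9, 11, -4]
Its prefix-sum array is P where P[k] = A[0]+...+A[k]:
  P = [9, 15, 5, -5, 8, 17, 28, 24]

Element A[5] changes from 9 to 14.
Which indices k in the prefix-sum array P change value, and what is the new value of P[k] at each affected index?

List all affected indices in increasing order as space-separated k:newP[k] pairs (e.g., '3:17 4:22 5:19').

P[k] = A[0] + ... + A[k]
P[k] includes A[5] iff k >= 5
Affected indices: 5, 6, ..., 7; delta = 5
  P[5]: 17 + 5 = 22
  P[6]: 28 + 5 = 33
  P[7]: 24 + 5 = 29

Answer: 5:22 6:33 7:29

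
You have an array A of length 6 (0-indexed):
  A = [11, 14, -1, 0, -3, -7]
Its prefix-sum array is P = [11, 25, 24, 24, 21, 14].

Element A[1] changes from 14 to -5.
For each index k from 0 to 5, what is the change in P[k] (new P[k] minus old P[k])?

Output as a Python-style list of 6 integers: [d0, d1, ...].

Element change: A[1] 14 -> -5, delta = -19
For k < 1: P[k] unchanged, delta_P[k] = 0
For k >= 1: P[k] shifts by exactly -19
Delta array: [0, -19, -19, -19, -19, -19]

Answer: [0, -19, -19, -19, -19, -19]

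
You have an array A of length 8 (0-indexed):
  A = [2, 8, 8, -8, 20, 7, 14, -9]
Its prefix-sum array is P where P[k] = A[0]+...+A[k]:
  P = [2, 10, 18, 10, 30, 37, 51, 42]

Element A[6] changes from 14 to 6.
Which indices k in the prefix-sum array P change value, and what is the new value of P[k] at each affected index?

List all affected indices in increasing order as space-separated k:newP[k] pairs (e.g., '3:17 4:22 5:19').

P[k] = A[0] + ... + A[k]
P[k] includes A[6] iff k >= 6
Affected indices: 6, 7, ..., 7; delta = -8
  P[6]: 51 + -8 = 43
  P[7]: 42 + -8 = 34

Answer: 6:43 7:34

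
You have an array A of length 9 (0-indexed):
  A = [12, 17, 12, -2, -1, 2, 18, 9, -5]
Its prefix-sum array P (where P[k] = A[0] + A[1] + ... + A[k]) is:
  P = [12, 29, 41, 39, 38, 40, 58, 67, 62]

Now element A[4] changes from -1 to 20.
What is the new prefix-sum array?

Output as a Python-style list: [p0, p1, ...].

Change: A[4] -1 -> 20, delta = 21
P[k] for k < 4: unchanged (A[4] not included)
P[k] for k >= 4: shift by delta = 21
  P[0] = 12 + 0 = 12
  P[1] = 29 + 0 = 29
  P[2] = 41 + 0 = 41
  P[3] = 39 + 0 = 39
  P[4] = 38 + 21 = 59
  P[5] = 40 + 21 = 61
  P[6] = 58 + 21 = 79
  P[7] = 67 + 21 = 88
  P[8] = 62 + 21 = 83

Answer: [12, 29, 41, 39, 59, 61, 79, 88, 83]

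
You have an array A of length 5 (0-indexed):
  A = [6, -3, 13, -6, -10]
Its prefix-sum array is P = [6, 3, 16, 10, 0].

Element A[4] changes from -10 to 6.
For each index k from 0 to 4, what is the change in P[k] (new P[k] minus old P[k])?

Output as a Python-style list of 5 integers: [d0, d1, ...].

Element change: A[4] -10 -> 6, delta = 16
For k < 4: P[k] unchanged, delta_P[k] = 0
For k >= 4: P[k] shifts by exactly 16
Delta array: [0, 0, 0, 0, 16]

Answer: [0, 0, 0, 0, 16]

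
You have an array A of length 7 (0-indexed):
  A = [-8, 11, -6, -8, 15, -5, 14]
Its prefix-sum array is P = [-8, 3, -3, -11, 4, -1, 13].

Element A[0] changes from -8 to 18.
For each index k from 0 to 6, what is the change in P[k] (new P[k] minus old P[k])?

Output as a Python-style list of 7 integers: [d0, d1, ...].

Answer: [26, 26, 26, 26, 26, 26, 26]

Derivation:
Element change: A[0] -8 -> 18, delta = 26
For k < 0: P[k] unchanged, delta_P[k] = 0
For k >= 0: P[k] shifts by exactly 26
Delta array: [26, 26, 26, 26, 26, 26, 26]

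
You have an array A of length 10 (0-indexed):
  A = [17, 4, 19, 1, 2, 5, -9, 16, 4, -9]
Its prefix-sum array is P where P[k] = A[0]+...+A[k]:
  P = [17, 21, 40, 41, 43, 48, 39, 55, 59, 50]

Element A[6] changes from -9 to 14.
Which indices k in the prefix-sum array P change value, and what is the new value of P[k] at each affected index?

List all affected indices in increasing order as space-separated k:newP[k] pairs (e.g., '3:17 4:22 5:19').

P[k] = A[0] + ... + A[k]
P[k] includes A[6] iff k >= 6
Affected indices: 6, 7, ..., 9; delta = 23
  P[6]: 39 + 23 = 62
  P[7]: 55 + 23 = 78
  P[8]: 59 + 23 = 82
  P[9]: 50 + 23 = 73

Answer: 6:62 7:78 8:82 9:73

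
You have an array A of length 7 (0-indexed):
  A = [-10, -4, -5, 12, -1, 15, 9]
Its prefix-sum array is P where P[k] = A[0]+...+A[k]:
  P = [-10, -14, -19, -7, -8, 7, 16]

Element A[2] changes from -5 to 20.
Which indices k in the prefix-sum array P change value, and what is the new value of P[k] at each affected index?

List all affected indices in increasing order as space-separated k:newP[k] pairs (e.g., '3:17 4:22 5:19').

Answer: 2:6 3:18 4:17 5:32 6:41

Derivation:
P[k] = A[0] + ... + A[k]
P[k] includes A[2] iff k >= 2
Affected indices: 2, 3, ..., 6; delta = 25
  P[2]: -19 + 25 = 6
  P[3]: -7 + 25 = 18
  P[4]: -8 + 25 = 17
  P[5]: 7 + 25 = 32
  P[6]: 16 + 25 = 41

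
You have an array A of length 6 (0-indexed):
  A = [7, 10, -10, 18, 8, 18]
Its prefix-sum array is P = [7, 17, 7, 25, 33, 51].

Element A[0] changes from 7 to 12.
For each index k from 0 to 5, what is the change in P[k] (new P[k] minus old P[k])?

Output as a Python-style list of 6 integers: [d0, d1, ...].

Answer: [5, 5, 5, 5, 5, 5]

Derivation:
Element change: A[0] 7 -> 12, delta = 5
For k < 0: P[k] unchanged, delta_P[k] = 0
For k >= 0: P[k] shifts by exactly 5
Delta array: [5, 5, 5, 5, 5, 5]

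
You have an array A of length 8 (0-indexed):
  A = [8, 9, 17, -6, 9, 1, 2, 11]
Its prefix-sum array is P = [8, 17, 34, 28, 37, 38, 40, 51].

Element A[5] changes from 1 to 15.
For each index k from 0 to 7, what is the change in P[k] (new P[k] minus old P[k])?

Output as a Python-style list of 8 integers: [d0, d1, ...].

Element change: A[5] 1 -> 15, delta = 14
For k < 5: P[k] unchanged, delta_P[k] = 0
For k >= 5: P[k] shifts by exactly 14
Delta array: [0, 0, 0, 0, 0, 14, 14, 14]

Answer: [0, 0, 0, 0, 0, 14, 14, 14]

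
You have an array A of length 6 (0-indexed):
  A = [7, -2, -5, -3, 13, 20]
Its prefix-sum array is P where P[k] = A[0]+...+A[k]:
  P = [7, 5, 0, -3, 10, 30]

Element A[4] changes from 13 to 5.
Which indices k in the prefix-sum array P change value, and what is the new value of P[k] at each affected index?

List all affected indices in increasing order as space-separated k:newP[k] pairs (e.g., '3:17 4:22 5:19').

Answer: 4:2 5:22

Derivation:
P[k] = A[0] + ... + A[k]
P[k] includes A[4] iff k >= 4
Affected indices: 4, 5, ..., 5; delta = -8
  P[4]: 10 + -8 = 2
  P[5]: 30 + -8 = 22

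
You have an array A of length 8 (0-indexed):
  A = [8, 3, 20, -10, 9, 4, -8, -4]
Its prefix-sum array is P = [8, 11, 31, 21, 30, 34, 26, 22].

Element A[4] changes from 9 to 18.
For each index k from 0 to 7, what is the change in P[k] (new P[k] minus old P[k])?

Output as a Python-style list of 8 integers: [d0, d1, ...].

Answer: [0, 0, 0, 0, 9, 9, 9, 9]

Derivation:
Element change: A[4] 9 -> 18, delta = 9
For k < 4: P[k] unchanged, delta_P[k] = 0
For k >= 4: P[k] shifts by exactly 9
Delta array: [0, 0, 0, 0, 9, 9, 9, 9]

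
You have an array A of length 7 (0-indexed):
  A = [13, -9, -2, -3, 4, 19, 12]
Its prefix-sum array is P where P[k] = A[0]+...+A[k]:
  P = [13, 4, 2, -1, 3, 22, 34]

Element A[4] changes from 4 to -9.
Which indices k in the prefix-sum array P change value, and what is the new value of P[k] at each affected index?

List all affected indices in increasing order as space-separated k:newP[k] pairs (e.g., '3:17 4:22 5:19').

Answer: 4:-10 5:9 6:21

Derivation:
P[k] = A[0] + ... + A[k]
P[k] includes A[4] iff k >= 4
Affected indices: 4, 5, ..., 6; delta = -13
  P[4]: 3 + -13 = -10
  P[5]: 22 + -13 = 9
  P[6]: 34 + -13 = 21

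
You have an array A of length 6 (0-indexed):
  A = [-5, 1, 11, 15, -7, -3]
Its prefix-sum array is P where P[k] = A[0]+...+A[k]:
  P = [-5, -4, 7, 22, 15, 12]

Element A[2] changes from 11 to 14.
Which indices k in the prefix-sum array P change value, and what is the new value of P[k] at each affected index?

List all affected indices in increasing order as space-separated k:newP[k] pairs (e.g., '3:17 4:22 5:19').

Answer: 2:10 3:25 4:18 5:15

Derivation:
P[k] = A[0] + ... + A[k]
P[k] includes A[2] iff k >= 2
Affected indices: 2, 3, ..., 5; delta = 3
  P[2]: 7 + 3 = 10
  P[3]: 22 + 3 = 25
  P[4]: 15 + 3 = 18
  P[5]: 12 + 3 = 15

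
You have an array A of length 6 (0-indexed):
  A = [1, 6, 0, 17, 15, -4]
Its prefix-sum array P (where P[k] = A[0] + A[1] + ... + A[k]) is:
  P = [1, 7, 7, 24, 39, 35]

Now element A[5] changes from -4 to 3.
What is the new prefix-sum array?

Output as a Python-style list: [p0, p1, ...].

Answer: [1, 7, 7, 24, 39, 42]

Derivation:
Change: A[5] -4 -> 3, delta = 7
P[k] for k < 5: unchanged (A[5] not included)
P[k] for k >= 5: shift by delta = 7
  P[0] = 1 + 0 = 1
  P[1] = 7 + 0 = 7
  P[2] = 7 + 0 = 7
  P[3] = 24 + 0 = 24
  P[4] = 39 + 0 = 39
  P[5] = 35 + 7 = 42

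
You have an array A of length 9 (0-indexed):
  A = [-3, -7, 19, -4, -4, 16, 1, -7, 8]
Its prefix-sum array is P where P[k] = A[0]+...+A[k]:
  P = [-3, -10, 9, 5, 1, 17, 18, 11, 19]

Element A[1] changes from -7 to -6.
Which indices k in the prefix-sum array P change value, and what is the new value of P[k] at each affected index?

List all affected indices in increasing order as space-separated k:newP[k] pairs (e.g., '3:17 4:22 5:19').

P[k] = A[0] + ... + A[k]
P[k] includes A[1] iff k >= 1
Affected indices: 1, 2, ..., 8; delta = 1
  P[1]: -10 + 1 = -9
  P[2]: 9 + 1 = 10
  P[3]: 5 + 1 = 6
  P[4]: 1 + 1 = 2
  P[5]: 17 + 1 = 18
  P[6]: 18 + 1 = 19
  P[7]: 11 + 1 = 12
  P[8]: 19 + 1 = 20

Answer: 1:-9 2:10 3:6 4:2 5:18 6:19 7:12 8:20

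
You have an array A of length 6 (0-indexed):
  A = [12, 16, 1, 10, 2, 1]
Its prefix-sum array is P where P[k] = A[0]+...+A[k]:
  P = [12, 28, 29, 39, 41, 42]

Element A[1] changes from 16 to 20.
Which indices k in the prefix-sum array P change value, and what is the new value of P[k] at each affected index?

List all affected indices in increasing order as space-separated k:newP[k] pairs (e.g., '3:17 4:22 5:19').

P[k] = A[0] + ... + A[k]
P[k] includes A[1] iff k >= 1
Affected indices: 1, 2, ..., 5; delta = 4
  P[1]: 28 + 4 = 32
  P[2]: 29 + 4 = 33
  P[3]: 39 + 4 = 43
  P[4]: 41 + 4 = 45
  P[5]: 42 + 4 = 46

Answer: 1:32 2:33 3:43 4:45 5:46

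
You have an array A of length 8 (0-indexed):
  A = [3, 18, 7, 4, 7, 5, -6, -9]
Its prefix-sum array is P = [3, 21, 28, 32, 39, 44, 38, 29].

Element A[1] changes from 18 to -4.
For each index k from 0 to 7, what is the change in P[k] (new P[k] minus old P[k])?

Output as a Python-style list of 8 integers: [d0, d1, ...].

Answer: [0, -22, -22, -22, -22, -22, -22, -22]

Derivation:
Element change: A[1] 18 -> -4, delta = -22
For k < 1: P[k] unchanged, delta_P[k] = 0
For k >= 1: P[k] shifts by exactly -22
Delta array: [0, -22, -22, -22, -22, -22, -22, -22]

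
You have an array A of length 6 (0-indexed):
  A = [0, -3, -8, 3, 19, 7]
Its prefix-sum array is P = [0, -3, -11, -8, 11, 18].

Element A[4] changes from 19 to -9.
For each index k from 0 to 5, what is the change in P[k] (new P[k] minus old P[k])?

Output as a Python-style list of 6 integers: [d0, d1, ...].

Element change: A[4] 19 -> -9, delta = -28
For k < 4: P[k] unchanged, delta_P[k] = 0
For k >= 4: P[k] shifts by exactly -28
Delta array: [0, 0, 0, 0, -28, -28]

Answer: [0, 0, 0, 0, -28, -28]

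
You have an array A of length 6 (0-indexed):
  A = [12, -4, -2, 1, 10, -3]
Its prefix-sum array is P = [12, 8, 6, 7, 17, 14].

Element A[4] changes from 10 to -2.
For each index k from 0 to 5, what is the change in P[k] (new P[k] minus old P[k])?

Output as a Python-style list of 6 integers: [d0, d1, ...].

Answer: [0, 0, 0, 0, -12, -12]

Derivation:
Element change: A[4] 10 -> -2, delta = -12
For k < 4: P[k] unchanged, delta_P[k] = 0
For k >= 4: P[k] shifts by exactly -12
Delta array: [0, 0, 0, 0, -12, -12]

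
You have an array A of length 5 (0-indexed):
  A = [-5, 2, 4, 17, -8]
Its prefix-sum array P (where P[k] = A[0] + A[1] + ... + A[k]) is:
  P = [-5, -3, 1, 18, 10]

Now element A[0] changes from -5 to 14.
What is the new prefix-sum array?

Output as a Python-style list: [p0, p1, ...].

Answer: [14, 16, 20, 37, 29]

Derivation:
Change: A[0] -5 -> 14, delta = 19
P[k] for k < 0: unchanged (A[0] not included)
P[k] for k >= 0: shift by delta = 19
  P[0] = -5 + 19 = 14
  P[1] = -3 + 19 = 16
  P[2] = 1 + 19 = 20
  P[3] = 18 + 19 = 37
  P[4] = 10 + 19 = 29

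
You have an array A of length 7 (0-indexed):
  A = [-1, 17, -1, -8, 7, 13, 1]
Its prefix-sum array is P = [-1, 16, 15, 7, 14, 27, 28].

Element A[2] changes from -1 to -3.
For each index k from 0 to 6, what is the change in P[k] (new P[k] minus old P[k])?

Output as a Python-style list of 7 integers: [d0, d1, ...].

Element change: A[2] -1 -> -3, delta = -2
For k < 2: P[k] unchanged, delta_P[k] = 0
For k >= 2: P[k] shifts by exactly -2
Delta array: [0, 0, -2, -2, -2, -2, -2]

Answer: [0, 0, -2, -2, -2, -2, -2]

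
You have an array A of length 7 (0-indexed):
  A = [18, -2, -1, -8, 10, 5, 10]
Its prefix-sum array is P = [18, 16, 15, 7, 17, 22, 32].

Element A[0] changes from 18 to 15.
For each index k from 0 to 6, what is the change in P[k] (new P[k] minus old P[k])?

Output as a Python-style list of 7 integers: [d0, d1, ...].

Element change: A[0] 18 -> 15, delta = -3
For k < 0: P[k] unchanged, delta_P[k] = 0
For k >= 0: P[k] shifts by exactly -3
Delta array: [-3, -3, -3, -3, -3, -3, -3]

Answer: [-3, -3, -3, -3, -3, -3, -3]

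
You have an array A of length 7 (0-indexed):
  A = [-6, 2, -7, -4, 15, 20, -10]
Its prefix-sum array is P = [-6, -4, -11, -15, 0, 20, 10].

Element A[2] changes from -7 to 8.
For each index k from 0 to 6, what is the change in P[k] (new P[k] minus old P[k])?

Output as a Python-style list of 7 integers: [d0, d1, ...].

Answer: [0, 0, 15, 15, 15, 15, 15]

Derivation:
Element change: A[2] -7 -> 8, delta = 15
For k < 2: P[k] unchanged, delta_P[k] = 0
For k >= 2: P[k] shifts by exactly 15
Delta array: [0, 0, 15, 15, 15, 15, 15]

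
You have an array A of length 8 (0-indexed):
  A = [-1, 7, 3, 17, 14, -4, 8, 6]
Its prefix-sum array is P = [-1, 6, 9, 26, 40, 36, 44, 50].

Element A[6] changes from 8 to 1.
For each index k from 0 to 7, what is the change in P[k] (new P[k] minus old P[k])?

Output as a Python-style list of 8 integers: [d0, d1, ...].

Element change: A[6] 8 -> 1, delta = -7
For k < 6: P[k] unchanged, delta_P[k] = 0
For k >= 6: P[k] shifts by exactly -7
Delta array: [0, 0, 0, 0, 0, 0, -7, -7]

Answer: [0, 0, 0, 0, 0, 0, -7, -7]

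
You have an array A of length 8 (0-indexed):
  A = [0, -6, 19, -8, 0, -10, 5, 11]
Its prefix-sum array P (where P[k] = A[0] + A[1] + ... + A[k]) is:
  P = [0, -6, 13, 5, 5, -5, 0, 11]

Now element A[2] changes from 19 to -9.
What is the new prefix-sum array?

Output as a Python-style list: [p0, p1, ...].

Answer: [0, -6, -15, -23, -23, -33, -28, -17]

Derivation:
Change: A[2] 19 -> -9, delta = -28
P[k] for k < 2: unchanged (A[2] not included)
P[k] for k >= 2: shift by delta = -28
  P[0] = 0 + 0 = 0
  P[1] = -6 + 0 = -6
  P[2] = 13 + -28 = -15
  P[3] = 5 + -28 = -23
  P[4] = 5 + -28 = -23
  P[5] = -5 + -28 = -33
  P[6] = 0 + -28 = -28
  P[7] = 11 + -28 = -17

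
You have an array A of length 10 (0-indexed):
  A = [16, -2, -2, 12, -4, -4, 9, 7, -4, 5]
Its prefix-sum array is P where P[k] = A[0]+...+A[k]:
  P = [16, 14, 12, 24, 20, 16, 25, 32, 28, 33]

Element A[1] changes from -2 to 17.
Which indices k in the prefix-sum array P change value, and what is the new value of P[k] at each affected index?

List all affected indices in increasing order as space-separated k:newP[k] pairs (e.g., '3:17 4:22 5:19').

P[k] = A[0] + ... + A[k]
P[k] includes A[1] iff k >= 1
Affected indices: 1, 2, ..., 9; delta = 19
  P[1]: 14 + 19 = 33
  P[2]: 12 + 19 = 31
  P[3]: 24 + 19 = 43
  P[4]: 20 + 19 = 39
  P[5]: 16 + 19 = 35
  P[6]: 25 + 19 = 44
  P[7]: 32 + 19 = 51
  P[8]: 28 + 19 = 47
  P[9]: 33 + 19 = 52

Answer: 1:33 2:31 3:43 4:39 5:35 6:44 7:51 8:47 9:52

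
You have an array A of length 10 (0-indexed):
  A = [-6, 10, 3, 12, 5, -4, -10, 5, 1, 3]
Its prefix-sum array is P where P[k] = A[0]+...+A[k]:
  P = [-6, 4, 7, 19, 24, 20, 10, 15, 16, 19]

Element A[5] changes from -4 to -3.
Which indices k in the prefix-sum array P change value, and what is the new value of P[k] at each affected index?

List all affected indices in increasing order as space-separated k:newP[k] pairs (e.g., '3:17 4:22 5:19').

P[k] = A[0] + ... + A[k]
P[k] includes A[5] iff k >= 5
Affected indices: 5, 6, ..., 9; delta = 1
  P[5]: 20 + 1 = 21
  P[6]: 10 + 1 = 11
  P[7]: 15 + 1 = 16
  P[8]: 16 + 1 = 17
  P[9]: 19 + 1 = 20

Answer: 5:21 6:11 7:16 8:17 9:20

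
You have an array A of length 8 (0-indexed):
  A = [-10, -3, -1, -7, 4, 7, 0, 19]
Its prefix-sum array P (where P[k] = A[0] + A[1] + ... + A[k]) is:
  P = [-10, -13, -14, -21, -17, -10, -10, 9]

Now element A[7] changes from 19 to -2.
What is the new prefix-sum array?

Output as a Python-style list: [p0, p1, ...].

Change: A[7] 19 -> -2, delta = -21
P[k] for k < 7: unchanged (A[7] not included)
P[k] for k >= 7: shift by delta = -21
  P[0] = -10 + 0 = -10
  P[1] = -13 + 0 = -13
  P[2] = -14 + 0 = -14
  P[3] = -21 + 0 = -21
  P[4] = -17 + 0 = -17
  P[5] = -10 + 0 = -10
  P[6] = -10 + 0 = -10
  P[7] = 9 + -21 = -12

Answer: [-10, -13, -14, -21, -17, -10, -10, -12]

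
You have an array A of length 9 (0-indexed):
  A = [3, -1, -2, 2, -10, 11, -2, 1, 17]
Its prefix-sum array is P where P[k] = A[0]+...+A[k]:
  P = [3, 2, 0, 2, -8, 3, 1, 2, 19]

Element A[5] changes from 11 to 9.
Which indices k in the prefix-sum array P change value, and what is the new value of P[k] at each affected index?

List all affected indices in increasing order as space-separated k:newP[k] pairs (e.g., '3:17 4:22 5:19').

P[k] = A[0] + ... + A[k]
P[k] includes A[5] iff k >= 5
Affected indices: 5, 6, ..., 8; delta = -2
  P[5]: 3 + -2 = 1
  P[6]: 1 + -2 = -1
  P[7]: 2 + -2 = 0
  P[8]: 19 + -2 = 17

Answer: 5:1 6:-1 7:0 8:17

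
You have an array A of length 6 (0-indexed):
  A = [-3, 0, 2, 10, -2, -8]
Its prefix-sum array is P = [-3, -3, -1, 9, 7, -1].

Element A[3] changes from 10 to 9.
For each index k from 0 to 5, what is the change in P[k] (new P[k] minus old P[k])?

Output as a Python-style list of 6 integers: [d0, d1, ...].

Answer: [0, 0, 0, -1, -1, -1]

Derivation:
Element change: A[3] 10 -> 9, delta = -1
For k < 3: P[k] unchanged, delta_P[k] = 0
For k >= 3: P[k] shifts by exactly -1
Delta array: [0, 0, 0, -1, -1, -1]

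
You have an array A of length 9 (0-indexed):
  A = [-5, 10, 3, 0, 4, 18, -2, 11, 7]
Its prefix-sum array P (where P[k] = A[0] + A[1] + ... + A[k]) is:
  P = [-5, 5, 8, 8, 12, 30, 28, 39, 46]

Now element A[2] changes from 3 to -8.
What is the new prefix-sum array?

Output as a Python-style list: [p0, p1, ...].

Change: A[2] 3 -> -8, delta = -11
P[k] for k < 2: unchanged (A[2] not included)
P[k] for k >= 2: shift by delta = -11
  P[0] = -5 + 0 = -5
  P[1] = 5 + 0 = 5
  P[2] = 8 + -11 = -3
  P[3] = 8 + -11 = -3
  P[4] = 12 + -11 = 1
  P[5] = 30 + -11 = 19
  P[6] = 28 + -11 = 17
  P[7] = 39 + -11 = 28
  P[8] = 46 + -11 = 35

Answer: [-5, 5, -3, -3, 1, 19, 17, 28, 35]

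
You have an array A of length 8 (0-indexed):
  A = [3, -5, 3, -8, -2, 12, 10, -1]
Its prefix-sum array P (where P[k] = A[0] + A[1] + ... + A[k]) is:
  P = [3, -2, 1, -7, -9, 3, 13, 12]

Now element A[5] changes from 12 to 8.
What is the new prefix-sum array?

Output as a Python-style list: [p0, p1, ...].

Change: A[5] 12 -> 8, delta = -4
P[k] for k < 5: unchanged (A[5] not included)
P[k] for k >= 5: shift by delta = -4
  P[0] = 3 + 0 = 3
  P[1] = -2 + 0 = -2
  P[2] = 1 + 0 = 1
  P[3] = -7 + 0 = -7
  P[4] = -9 + 0 = -9
  P[5] = 3 + -4 = -1
  P[6] = 13 + -4 = 9
  P[7] = 12 + -4 = 8

Answer: [3, -2, 1, -7, -9, -1, 9, 8]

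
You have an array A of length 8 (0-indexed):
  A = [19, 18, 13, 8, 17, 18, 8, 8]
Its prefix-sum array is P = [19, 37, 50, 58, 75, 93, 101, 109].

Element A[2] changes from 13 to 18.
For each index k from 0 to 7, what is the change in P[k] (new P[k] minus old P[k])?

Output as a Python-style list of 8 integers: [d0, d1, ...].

Element change: A[2] 13 -> 18, delta = 5
For k < 2: P[k] unchanged, delta_P[k] = 0
For k >= 2: P[k] shifts by exactly 5
Delta array: [0, 0, 5, 5, 5, 5, 5, 5]

Answer: [0, 0, 5, 5, 5, 5, 5, 5]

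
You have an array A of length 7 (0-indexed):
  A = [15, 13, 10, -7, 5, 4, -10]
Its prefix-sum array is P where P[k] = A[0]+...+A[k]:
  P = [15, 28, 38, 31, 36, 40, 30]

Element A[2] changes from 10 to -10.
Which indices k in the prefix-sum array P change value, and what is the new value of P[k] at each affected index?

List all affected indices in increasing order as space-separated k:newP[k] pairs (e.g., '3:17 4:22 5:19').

P[k] = A[0] + ... + A[k]
P[k] includes A[2] iff k >= 2
Affected indices: 2, 3, ..., 6; delta = -20
  P[2]: 38 + -20 = 18
  P[3]: 31 + -20 = 11
  P[4]: 36 + -20 = 16
  P[5]: 40 + -20 = 20
  P[6]: 30 + -20 = 10

Answer: 2:18 3:11 4:16 5:20 6:10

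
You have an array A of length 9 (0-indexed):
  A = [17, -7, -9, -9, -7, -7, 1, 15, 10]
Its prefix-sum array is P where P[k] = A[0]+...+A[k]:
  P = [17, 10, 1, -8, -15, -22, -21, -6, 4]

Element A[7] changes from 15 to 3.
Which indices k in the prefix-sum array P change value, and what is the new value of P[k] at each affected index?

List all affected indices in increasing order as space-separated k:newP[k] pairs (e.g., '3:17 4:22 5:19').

Answer: 7:-18 8:-8

Derivation:
P[k] = A[0] + ... + A[k]
P[k] includes A[7] iff k >= 7
Affected indices: 7, 8, ..., 8; delta = -12
  P[7]: -6 + -12 = -18
  P[8]: 4 + -12 = -8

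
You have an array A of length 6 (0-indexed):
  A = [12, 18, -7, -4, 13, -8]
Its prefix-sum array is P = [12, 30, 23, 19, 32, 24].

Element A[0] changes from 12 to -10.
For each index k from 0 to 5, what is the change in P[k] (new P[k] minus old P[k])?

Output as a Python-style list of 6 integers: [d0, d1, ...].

Element change: A[0] 12 -> -10, delta = -22
For k < 0: P[k] unchanged, delta_P[k] = 0
For k >= 0: P[k] shifts by exactly -22
Delta array: [-22, -22, -22, -22, -22, -22]

Answer: [-22, -22, -22, -22, -22, -22]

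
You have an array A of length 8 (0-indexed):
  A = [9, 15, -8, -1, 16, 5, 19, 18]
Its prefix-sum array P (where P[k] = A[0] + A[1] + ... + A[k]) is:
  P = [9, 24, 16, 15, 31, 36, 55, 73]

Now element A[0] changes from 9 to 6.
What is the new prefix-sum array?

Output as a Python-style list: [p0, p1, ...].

Change: A[0] 9 -> 6, delta = -3
P[k] for k < 0: unchanged (A[0] not included)
P[k] for k >= 0: shift by delta = -3
  P[0] = 9 + -3 = 6
  P[1] = 24 + -3 = 21
  P[2] = 16 + -3 = 13
  P[3] = 15 + -3 = 12
  P[4] = 31 + -3 = 28
  P[5] = 36 + -3 = 33
  P[6] = 55 + -3 = 52
  P[7] = 73 + -3 = 70

Answer: [6, 21, 13, 12, 28, 33, 52, 70]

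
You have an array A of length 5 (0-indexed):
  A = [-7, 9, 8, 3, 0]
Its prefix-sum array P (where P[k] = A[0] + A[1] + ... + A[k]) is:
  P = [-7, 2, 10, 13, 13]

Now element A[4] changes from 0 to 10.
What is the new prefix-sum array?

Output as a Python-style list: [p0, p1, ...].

Change: A[4] 0 -> 10, delta = 10
P[k] for k < 4: unchanged (A[4] not included)
P[k] for k >= 4: shift by delta = 10
  P[0] = -7 + 0 = -7
  P[1] = 2 + 0 = 2
  P[2] = 10 + 0 = 10
  P[3] = 13 + 0 = 13
  P[4] = 13 + 10 = 23

Answer: [-7, 2, 10, 13, 23]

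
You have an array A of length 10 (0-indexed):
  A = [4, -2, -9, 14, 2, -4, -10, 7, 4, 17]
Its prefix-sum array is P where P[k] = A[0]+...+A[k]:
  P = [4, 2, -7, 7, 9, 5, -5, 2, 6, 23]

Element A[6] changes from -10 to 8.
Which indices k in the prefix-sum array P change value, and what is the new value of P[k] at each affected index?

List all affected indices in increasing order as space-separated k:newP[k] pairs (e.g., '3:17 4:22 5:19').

Answer: 6:13 7:20 8:24 9:41

Derivation:
P[k] = A[0] + ... + A[k]
P[k] includes A[6] iff k >= 6
Affected indices: 6, 7, ..., 9; delta = 18
  P[6]: -5 + 18 = 13
  P[7]: 2 + 18 = 20
  P[8]: 6 + 18 = 24
  P[9]: 23 + 18 = 41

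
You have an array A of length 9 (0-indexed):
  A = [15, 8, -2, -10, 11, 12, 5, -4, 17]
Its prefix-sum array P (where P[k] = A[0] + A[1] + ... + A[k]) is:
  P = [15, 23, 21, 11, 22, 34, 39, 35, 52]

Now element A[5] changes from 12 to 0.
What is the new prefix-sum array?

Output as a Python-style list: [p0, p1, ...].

Answer: [15, 23, 21, 11, 22, 22, 27, 23, 40]

Derivation:
Change: A[5] 12 -> 0, delta = -12
P[k] for k < 5: unchanged (A[5] not included)
P[k] for k >= 5: shift by delta = -12
  P[0] = 15 + 0 = 15
  P[1] = 23 + 0 = 23
  P[2] = 21 + 0 = 21
  P[3] = 11 + 0 = 11
  P[4] = 22 + 0 = 22
  P[5] = 34 + -12 = 22
  P[6] = 39 + -12 = 27
  P[7] = 35 + -12 = 23
  P[8] = 52 + -12 = 40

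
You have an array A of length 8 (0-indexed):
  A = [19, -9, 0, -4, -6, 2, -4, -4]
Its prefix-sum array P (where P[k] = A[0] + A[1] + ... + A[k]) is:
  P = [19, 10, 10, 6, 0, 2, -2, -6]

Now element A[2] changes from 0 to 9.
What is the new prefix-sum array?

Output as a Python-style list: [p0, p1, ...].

Answer: [19, 10, 19, 15, 9, 11, 7, 3]

Derivation:
Change: A[2] 0 -> 9, delta = 9
P[k] for k < 2: unchanged (A[2] not included)
P[k] for k >= 2: shift by delta = 9
  P[0] = 19 + 0 = 19
  P[1] = 10 + 0 = 10
  P[2] = 10 + 9 = 19
  P[3] = 6 + 9 = 15
  P[4] = 0 + 9 = 9
  P[5] = 2 + 9 = 11
  P[6] = -2 + 9 = 7
  P[7] = -6 + 9 = 3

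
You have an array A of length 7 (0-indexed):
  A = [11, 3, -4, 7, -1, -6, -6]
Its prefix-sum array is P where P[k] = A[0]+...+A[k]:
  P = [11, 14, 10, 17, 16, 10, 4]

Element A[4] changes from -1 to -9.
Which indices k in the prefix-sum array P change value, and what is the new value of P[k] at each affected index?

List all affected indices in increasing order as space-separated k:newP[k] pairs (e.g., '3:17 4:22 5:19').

Answer: 4:8 5:2 6:-4

Derivation:
P[k] = A[0] + ... + A[k]
P[k] includes A[4] iff k >= 4
Affected indices: 4, 5, ..., 6; delta = -8
  P[4]: 16 + -8 = 8
  P[5]: 10 + -8 = 2
  P[6]: 4 + -8 = -4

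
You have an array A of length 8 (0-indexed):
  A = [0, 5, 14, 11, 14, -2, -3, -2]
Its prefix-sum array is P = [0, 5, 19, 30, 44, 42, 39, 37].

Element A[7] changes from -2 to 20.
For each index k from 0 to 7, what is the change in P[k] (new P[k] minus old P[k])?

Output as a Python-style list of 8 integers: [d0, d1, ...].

Answer: [0, 0, 0, 0, 0, 0, 0, 22]

Derivation:
Element change: A[7] -2 -> 20, delta = 22
For k < 7: P[k] unchanged, delta_P[k] = 0
For k >= 7: P[k] shifts by exactly 22
Delta array: [0, 0, 0, 0, 0, 0, 0, 22]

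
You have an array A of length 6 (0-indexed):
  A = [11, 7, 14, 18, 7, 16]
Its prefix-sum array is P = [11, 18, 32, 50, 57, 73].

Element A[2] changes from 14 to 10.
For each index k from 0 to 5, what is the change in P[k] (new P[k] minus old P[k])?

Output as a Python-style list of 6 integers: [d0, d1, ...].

Element change: A[2] 14 -> 10, delta = -4
For k < 2: P[k] unchanged, delta_P[k] = 0
For k >= 2: P[k] shifts by exactly -4
Delta array: [0, 0, -4, -4, -4, -4]

Answer: [0, 0, -4, -4, -4, -4]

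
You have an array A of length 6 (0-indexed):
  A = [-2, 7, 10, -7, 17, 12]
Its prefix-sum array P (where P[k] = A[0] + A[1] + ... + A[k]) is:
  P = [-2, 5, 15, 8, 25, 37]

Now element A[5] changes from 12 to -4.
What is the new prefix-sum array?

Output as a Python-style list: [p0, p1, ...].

Change: A[5] 12 -> -4, delta = -16
P[k] for k < 5: unchanged (A[5] not included)
P[k] for k >= 5: shift by delta = -16
  P[0] = -2 + 0 = -2
  P[1] = 5 + 0 = 5
  P[2] = 15 + 0 = 15
  P[3] = 8 + 0 = 8
  P[4] = 25 + 0 = 25
  P[5] = 37 + -16 = 21

Answer: [-2, 5, 15, 8, 25, 21]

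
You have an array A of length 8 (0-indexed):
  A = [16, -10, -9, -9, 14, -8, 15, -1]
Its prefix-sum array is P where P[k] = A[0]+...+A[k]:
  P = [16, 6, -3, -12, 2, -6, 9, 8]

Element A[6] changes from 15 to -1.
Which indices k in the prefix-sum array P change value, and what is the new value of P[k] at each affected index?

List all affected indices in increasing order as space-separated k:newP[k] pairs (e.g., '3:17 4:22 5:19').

Answer: 6:-7 7:-8

Derivation:
P[k] = A[0] + ... + A[k]
P[k] includes A[6] iff k >= 6
Affected indices: 6, 7, ..., 7; delta = -16
  P[6]: 9 + -16 = -7
  P[7]: 8 + -16 = -8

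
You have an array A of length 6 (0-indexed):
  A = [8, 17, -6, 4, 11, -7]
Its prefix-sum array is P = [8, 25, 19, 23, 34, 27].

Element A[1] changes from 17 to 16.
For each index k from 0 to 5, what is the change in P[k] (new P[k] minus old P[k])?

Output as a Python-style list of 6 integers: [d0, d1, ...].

Answer: [0, -1, -1, -1, -1, -1]

Derivation:
Element change: A[1] 17 -> 16, delta = -1
For k < 1: P[k] unchanged, delta_P[k] = 0
For k >= 1: P[k] shifts by exactly -1
Delta array: [0, -1, -1, -1, -1, -1]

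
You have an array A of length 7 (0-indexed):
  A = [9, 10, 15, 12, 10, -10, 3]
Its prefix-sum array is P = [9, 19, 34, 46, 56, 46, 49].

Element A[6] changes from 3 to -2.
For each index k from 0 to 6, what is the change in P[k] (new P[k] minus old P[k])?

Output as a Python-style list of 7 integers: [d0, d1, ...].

Element change: A[6] 3 -> -2, delta = -5
For k < 6: P[k] unchanged, delta_P[k] = 0
For k >= 6: P[k] shifts by exactly -5
Delta array: [0, 0, 0, 0, 0, 0, -5]

Answer: [0, 0, 0, 0, 0, 0, -5]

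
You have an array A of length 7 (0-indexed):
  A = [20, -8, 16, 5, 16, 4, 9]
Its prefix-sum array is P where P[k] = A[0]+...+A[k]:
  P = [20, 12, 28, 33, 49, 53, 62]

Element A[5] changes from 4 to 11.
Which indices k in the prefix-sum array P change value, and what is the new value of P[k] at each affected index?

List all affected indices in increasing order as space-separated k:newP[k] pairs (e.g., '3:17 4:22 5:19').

Answer: 5:60 6:69

Derivation:
P[k] = A[0] + ... + A[k]
P[k] includes A[5] iff k >= 5
Affected indices: 5, 6, ..., 6; delta = 7
  P[5]: 53 + 7 = 60
  P[6]: 62 + 7 = 69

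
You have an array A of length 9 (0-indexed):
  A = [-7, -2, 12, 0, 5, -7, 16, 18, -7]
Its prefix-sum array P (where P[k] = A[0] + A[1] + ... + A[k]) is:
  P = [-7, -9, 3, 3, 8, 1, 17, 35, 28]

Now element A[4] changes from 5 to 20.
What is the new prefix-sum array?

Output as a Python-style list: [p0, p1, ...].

Change: A[4] 5 -> 20, delta = 15
P[k] for k < 4: unchanged (A[4] not included)
P[k] for k >= 4: shift by delta = 15
  P[0] = -7 + 0 = -7
  P[1] = -9 + 0 = -9
  P[2] = 3 + 0 = 3
  P[3] = 3 + 0 = 3
  P[4] = 8 + 15 = 23
  P[5] = 1 + 15 = 16
  P[6] = 17 + 15 = 32
  P[7] = 35 + 15 = 50
  P[8] = 28 + 15 = 43

Answer: [-7, -9, 3, 3, 23, 16, 32, 50, 43]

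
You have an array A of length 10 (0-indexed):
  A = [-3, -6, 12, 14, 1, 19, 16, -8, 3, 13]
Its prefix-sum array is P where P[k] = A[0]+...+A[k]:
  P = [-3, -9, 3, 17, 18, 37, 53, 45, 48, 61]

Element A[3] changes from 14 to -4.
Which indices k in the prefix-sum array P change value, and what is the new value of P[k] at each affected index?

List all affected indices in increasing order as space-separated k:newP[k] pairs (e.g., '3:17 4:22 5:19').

Answer: 3:-1 4:0 5:19 6:35 7:27 8:30 9:43

Derivation:
P[k] = A[0] + ... + A[k]
P[k] includes A[3] iff k >= 3
Affected indices: 3, 4, ..., 9; delta = -18
  P[3]: 17 + -18 = -1
  P[4]: 18 + -18 = 0
  P[5]: 37 + -18 = 19
  P[6]: 53 + -18 = 35
  P[7]: 45 + -18 = 27
  P[8]: 48 + -18 = 30
  P[9]: 61 + -18 = 43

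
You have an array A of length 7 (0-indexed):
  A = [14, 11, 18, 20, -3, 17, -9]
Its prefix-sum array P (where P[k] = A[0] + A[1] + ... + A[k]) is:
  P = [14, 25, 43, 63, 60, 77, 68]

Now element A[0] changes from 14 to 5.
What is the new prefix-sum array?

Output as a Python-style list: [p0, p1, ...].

Answer: [5, 16, 34, 54, 51, 68, 59]

Derivation:
Change: A[0] 14 -> 5, delta = -9
P[k] for k < 0: unchanged (A[0] not included)
P[k] for k >= 0: shift by delta = -9
  P[0] = 14 + -9 = 5
  P[1] = 25 + -9 = 16
  P[2] = 43 + -9 = 34
  P[3] = 63 + -9 = 54
  P[4] = 60 + -9 = 51
  P[5] = 77 + -9 = 68
  P[6] = 68 + -9 = 59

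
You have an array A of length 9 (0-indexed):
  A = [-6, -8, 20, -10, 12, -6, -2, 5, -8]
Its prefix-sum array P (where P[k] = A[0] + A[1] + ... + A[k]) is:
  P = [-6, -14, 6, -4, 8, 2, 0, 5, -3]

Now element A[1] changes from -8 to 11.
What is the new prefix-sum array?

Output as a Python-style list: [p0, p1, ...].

Change: A[1] -8 -> 11, delta = 19
P[k] for k < 1: unchanged (A[1] not included)
P[k] for k >= 1: shift by delta = 19
  P[0] = -6 + 0 = -6
  P[1] = -14 + 19 = 5
  P[2] = 6 + 19 = 25
  P[3] = -4 + 19 = 15
  P[4] = 8 + 19 = 27
  P[5] = 2 + 19 = 21
  P[6] = 0 + 19 = 19
  P[7] = 5 + 19 = 24
  P[8] = -3 + 19 = 16

Answer: [-6, 5, 25, 15, 27, 21, 19, 24, 16]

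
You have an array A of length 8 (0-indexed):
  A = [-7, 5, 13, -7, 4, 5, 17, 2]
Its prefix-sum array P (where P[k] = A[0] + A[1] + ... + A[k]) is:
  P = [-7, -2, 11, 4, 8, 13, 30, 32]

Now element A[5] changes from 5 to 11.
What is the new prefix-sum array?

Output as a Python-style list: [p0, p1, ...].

Answer: [-7, -2, 11, 4, 8, 19, 36, 38]

Derivation:
Change: A[5] 5 -> 11, delta = 6
P[k] for k < 5: unchanged (A[5] not included)
P[k] for k >= 5: shift by delta = 6
  P[0] = -7 + 0 = -7
  P[1] = -2 + 0 = -2
  P[2] = 11 + 0 = 11
  P[3] = 4 + 0 = 4
  P[4] = 8 + 0 = 8
  P[5] = 13 + 6 = 19
  P[6] = 30 + 6 = 36
  P[7] = 32 + 6 = 38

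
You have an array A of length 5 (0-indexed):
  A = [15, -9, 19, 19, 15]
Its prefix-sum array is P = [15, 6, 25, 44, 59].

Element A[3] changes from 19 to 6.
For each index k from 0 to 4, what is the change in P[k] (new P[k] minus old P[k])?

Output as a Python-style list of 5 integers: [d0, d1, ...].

Element change: A[3] 19 -> 6, delta = -13
For k < 3: P[k] unchanged, delta_P[k] = 0
For k >= 3: P[k] shifts by exactly -13
Delta array: [0, 0, 0, -13, -13]

Answer: [0, 0, 0, -13, -13]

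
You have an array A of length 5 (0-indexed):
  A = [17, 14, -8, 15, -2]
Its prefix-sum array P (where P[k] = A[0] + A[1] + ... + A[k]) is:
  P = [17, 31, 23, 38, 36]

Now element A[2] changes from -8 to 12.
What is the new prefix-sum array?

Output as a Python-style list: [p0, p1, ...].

Answer: [17, 31, 43, 58, 56]

Derivation:
Change: A[2] -8 -> 12, delta = 20
P[k] for k < 2: unchanged (A[2] not included)
P[k] for k >= 2: shift by delta = 20
  P[0] = 17 + 0 = 17
  P[1] = 31 + 0 = 31
  P[2] = 23 + 20 = 43
  P[3] = 38 + 20 = 58
  P[4] = 36 + 20 = 56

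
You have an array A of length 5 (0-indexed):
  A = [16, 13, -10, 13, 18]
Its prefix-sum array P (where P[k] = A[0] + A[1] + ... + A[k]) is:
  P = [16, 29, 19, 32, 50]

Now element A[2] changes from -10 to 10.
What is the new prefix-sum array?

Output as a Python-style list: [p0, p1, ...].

Answer: [16, 29, 39, 52, 70]

Derivation:
Change: A[2] -10 -> 10, delta = 20
P[k] for k < 2: unchanged (A[2] not included)
P[k] for k >= 2: shift by delta = 20
  P[0] = 16 + 0 = 16
  P[1] = 29 + 0 = 29
  P[2] = 19 + 20 = 39
  P[3] = 32 + 20 = 52
  P[4] = 50 + 20 = 70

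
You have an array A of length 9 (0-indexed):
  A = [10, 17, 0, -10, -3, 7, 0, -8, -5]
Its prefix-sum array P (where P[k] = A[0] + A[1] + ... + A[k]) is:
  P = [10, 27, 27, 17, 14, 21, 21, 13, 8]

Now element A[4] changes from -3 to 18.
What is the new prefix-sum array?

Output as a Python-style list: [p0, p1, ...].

Change: A[4] -3 -> 18, delta = 21
P[k] for k < 4: unchanged (A[4] not included)
P[k] for k >= 4: shift by delta = 21
  P[0] = 10 + 0 = 10
  P[1] = 27 + 0 = 27
  P[2] = 27 + 0 = 27
  P[3] = 17 + 0 = 17
  P[4] = 14 + 21 = 35
  P[5] = 21 + 21 = 42
  P[6] = 21 + 21 = 42
  P[7] = 13 + 21 = 34
  P[8] = 8 + 21 = 29

Answer: [10, 27, 27, 17, 35, 42, 42, 34, 29]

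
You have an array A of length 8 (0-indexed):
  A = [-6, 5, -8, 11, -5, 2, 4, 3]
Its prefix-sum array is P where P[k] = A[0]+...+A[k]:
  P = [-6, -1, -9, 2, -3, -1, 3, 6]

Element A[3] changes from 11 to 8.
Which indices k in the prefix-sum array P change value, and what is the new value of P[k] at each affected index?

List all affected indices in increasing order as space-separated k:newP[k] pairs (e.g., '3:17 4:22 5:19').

Answer: 3:-1 4:-6 5:-4 6:0 7:3

Derivation:
P[k] = A[0] + ... + A[k]
P[k] includes A[3] iff k >= 3
Affected indices: 3, 4, ..., 7; delta = -3
  P[3]: 2 + -3 = -1
  P[4]: -3 + -3 = -6
  P[5]: -1 + -3 = -4
  P[6]: 3 + -3 = 0
  P[7]: 6 + -3 = 3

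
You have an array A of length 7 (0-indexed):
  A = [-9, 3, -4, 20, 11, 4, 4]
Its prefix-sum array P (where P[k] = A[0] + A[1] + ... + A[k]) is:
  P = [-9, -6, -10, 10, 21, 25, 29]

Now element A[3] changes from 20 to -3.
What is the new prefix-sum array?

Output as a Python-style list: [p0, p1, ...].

Answer: [-9, -6, -10, -13, -2, 2, 6]

Derivation:
Change: A[3] 20 -> -3, delta = -23
P[k] for k < 3: unchanged (A[3] not included)
P[k] for k >= 3: shift by delta = -23
  P[0] = -9 + 0 = -9
  P[1] = -6 + 0 = -6
  P[2] = -10 + 0 = -10
  P[3] = 10 + -23 = -13
  P[4] = 21 + -23 = -2
  P[5] = 25 + -23 = 2
  P[6] = 29 + -23 = 6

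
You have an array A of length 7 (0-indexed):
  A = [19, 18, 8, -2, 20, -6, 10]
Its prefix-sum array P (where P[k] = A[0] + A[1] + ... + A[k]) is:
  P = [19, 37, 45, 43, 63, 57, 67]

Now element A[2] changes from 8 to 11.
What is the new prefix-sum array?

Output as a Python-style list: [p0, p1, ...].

Answer: [19, 37, 48, 46, 66, 60, 70]

Derivation:
Change: A[2] 8 -> 11, delta = 3
P[k] for k < 2: unchanged (A[2] not included)
P[k] for k >= 2: shift by delta = 3
  P[0] = 19 + 0 = 19
  P[1] = 37 + 0 = 37
  P[2] = 45 + 3 = 48
  P[3] = 43 + 3 = 46
  P[4] = 63 + 3 = 66
  P[5] = 57 + 3 = 60
  P[6] = 67 + 3 = 70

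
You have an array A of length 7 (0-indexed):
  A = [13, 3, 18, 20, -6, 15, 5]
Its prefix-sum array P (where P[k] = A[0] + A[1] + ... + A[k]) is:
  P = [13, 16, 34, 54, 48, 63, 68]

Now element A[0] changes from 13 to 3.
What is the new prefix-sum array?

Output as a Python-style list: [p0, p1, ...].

Answer: [3, 6, 24, 44, 38, 53, 58]

Derivation:
Change: A[0] 13 -> 3, delta = -10
P[k] for k < 0: unchanged (A[0] not included)
P[k] for k >= 0: shift by delta = -10
  P[0] = 13 + -10 = 3
  P[1] = 16 + -10 = 6
  P[2] = 34 + -10 = 24
  P[3] = 54 + -10 = 44
  P[4] = 48 + -10 = 38
  P[5] = 63 + -10 = 53
  P[6] = 68 + -10 = 58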